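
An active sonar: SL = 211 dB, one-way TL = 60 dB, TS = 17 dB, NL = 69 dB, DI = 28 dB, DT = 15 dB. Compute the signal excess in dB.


SE = SL - 2*TL + TS - NL + DI - DT = 211 - 2*60 + (17) - 69 + 28 - 15 = 52

52 dB


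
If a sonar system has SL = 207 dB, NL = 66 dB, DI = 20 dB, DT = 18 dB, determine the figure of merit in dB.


FOM = SL - NL + DI - DT = 207 - 66 + 20 - 18 = 143

143 dB


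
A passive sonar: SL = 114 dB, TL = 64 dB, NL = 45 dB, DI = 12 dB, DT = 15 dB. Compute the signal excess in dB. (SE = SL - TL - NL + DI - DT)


2 dB


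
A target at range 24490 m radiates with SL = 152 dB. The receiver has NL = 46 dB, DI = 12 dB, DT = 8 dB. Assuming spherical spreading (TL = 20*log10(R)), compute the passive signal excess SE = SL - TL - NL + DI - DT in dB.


22.22 dB


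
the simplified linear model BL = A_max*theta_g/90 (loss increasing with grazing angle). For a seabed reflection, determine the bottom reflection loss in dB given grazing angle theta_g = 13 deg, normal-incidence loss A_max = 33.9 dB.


BL = A_max * theta_g / 90 = 33.9 * 13 / 90 = 4.9

4.9 dB


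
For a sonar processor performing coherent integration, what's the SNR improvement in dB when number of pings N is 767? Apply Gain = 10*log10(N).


Gain = 10*log10(767) = 28.85

28.85 dB


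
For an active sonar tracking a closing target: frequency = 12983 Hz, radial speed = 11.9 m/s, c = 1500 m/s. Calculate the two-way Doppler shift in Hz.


fd = 2*f*v/c = 2 * 12983 * 11.9 / 1500 = 206.0

206.0 Hz


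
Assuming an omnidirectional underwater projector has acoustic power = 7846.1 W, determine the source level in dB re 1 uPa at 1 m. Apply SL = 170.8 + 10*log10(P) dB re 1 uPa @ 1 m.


209.75 dB


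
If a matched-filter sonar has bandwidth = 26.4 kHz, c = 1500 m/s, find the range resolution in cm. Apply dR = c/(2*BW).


dR = c/(2*BW) = 1500 / (2 * 26.4e3) = 0.0284 m = 2.84 cm

2.84 cm


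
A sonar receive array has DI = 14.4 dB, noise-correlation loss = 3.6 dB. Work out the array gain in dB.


10.8 dB


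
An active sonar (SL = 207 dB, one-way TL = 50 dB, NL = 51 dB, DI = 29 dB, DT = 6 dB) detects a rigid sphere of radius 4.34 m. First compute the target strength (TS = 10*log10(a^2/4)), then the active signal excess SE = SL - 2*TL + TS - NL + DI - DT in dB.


Step 1: TS = 10*log10(4.34^2/4) = 6.73 dB
Step 2: SE = SL - 2*TL + TS - NL + DI - DT = 207 - 2*50 + (6.73) - 51 + 29 - 6 = 85.73

85.73 dB


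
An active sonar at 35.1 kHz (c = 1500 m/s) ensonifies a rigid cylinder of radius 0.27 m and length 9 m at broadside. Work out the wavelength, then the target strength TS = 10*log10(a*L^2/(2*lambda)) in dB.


Step 1: lambda = c/f = 1500/35100 = 0.04274 m
Step 2: TS = 10*log10(a*L^2/(2*lambda)) = 10*log10(0.27*9^2/(2*0.04274)) = 24.08

24.08 dB


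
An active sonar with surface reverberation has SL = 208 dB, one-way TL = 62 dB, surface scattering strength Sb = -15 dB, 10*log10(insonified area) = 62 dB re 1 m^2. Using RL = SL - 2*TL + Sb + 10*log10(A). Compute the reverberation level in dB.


RL = SL - 2*TL + Sb + 10*log10(A) = 208 - 2*62 + (-15) + 62 = 131

131 dB


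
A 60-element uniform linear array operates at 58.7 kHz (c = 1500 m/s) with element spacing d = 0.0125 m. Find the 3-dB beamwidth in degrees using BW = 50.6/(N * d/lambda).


Step 1: lambda = 1500/58700 = 0.02555 m
Step 2: d/lambda = 0.0125/0.02555 = 0.4892
Step 3: BW = 50.6/(N * d/lambda) = 50.6/(60 * 0.4892) = 1.72

1.72 deg


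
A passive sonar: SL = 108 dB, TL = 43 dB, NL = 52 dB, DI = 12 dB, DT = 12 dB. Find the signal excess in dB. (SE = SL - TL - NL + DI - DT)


13 dB


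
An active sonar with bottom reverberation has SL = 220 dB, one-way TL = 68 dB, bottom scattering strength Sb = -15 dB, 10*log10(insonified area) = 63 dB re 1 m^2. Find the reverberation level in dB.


RL = SL - 2*TL + Sb + 10*log10(A) = 220 - 2*68 + (-15) + 63 = 132

132 dB


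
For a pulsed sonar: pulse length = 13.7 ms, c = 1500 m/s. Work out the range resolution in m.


10.275 m


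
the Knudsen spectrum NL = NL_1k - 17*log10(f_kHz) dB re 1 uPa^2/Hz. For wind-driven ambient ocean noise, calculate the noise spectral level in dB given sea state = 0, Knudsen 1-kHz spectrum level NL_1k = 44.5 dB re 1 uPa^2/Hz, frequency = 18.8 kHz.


NL = NL_1k - 17*log10(f_kHz) = 44.5 - 17*log10(18.8) = 44.5 - (21.66) = 22.84

22.84 dB


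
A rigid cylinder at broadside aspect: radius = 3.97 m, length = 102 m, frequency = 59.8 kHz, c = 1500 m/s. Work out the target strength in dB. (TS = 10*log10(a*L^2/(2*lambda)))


lambda = 1500/59800 = 0.02508 m
TS = 10*log10(3.97*102^2/(2*0.02508)) = 59.16

59.16 dB


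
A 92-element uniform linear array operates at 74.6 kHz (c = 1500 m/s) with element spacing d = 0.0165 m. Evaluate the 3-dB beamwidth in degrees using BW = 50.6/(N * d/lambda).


0.67 deg


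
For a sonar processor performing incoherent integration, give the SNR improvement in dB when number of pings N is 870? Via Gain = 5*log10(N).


Gain = 5*log10(870) = 14.7

14.7 dB


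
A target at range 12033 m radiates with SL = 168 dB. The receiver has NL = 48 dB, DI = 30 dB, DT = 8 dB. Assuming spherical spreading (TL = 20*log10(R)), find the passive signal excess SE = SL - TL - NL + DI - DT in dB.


Step 1: TL = 20*log10(12033) = 81.61 dB
Step 2: SE = 168 - 81.61 - 48 + 30 - 8 = 60.39

60.39 dB


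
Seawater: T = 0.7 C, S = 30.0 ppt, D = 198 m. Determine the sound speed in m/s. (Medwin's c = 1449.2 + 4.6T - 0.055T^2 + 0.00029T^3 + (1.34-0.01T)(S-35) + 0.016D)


c = 1449.2 + 4.6*0.7 - 0.055*0.7^2 + 0.00029*0.7^3 + (1.34 - 0.01*0.7)*(30.0 - 35) + 0.016*198 = 1448.9

1448.9 m/s


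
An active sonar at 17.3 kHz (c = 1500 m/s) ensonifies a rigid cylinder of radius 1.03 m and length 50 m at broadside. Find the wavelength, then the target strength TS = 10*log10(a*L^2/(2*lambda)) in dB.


Step 1: lambda = c/f = 1500/17300 = 0.08671 m
Step 2: TS = 10*log10(a*L^2/(2*lambda)) = 10*log10(1.03*50^2/(2*0.08671)) = 41.72

41.72 dB


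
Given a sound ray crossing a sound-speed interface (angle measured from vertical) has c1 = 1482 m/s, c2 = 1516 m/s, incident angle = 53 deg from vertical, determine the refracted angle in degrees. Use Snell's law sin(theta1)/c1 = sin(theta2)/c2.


54.78 deg


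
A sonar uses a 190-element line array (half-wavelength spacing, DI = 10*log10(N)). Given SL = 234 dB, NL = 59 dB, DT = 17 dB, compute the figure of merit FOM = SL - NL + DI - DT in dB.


Step 1: DI = 10*log10(190) = 22.79 dB
Step 2: FOM = SL - NL + DI - DT = 234 - 59 + 22.79 - 17 = 180.79

180.79 dB


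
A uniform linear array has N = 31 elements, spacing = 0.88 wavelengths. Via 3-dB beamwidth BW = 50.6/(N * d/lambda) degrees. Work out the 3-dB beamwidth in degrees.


BW = 50.6 / (31 * 0.88) = 50.6 / 27.28 = 1.85

1.85 deg


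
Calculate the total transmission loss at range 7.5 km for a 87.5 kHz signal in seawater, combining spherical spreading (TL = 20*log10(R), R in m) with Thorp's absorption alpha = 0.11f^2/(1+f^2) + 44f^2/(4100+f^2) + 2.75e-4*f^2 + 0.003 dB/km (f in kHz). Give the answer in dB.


Step 1 (Thorp): alpha = 0.11*7656.25/(1+7656.25) + 44*7656.25/(4100+7656.25) + 2.75e-4*7656.25 + 0.003 = 30.8734 dB/km
Step 2: TL_spread = 20*log10(7500) = 77.5 dB
Step 3: TL_abs = alpha*R = 30.8734 * 7.5 = 231.55 dB
Step 4: TL_total = 77.5 + 231.55 = 309.05

309.05 dB


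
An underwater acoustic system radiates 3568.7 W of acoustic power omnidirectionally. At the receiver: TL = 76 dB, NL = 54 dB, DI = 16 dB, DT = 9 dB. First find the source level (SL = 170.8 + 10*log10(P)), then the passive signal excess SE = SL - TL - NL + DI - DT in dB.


Step 1: SL = 170.8 + 10*log10(3568.7) = 206.33 dB
Step 2: SE = SL - TL - NL + DI - DT = 206.33 - 76 - 54 + 16 - 9 = 83.33

83.33 dB


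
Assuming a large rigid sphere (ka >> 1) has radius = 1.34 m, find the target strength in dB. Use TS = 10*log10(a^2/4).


TS = 10*log10(1.34^2 / 4) = 10*log10(0.4489) = -3.48

-3.48 dB


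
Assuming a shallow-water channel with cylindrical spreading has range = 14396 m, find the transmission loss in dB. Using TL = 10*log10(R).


41.58 dB


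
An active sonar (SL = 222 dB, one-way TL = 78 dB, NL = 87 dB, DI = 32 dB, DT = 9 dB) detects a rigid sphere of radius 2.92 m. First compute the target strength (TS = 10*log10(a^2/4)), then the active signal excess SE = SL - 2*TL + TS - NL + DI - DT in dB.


Step 1: TS = 10*log10(2.92^2/4) = 3.29 dB
Step 2: SE = SL - 2*TL + TS - NL + DI - DT = 222 - 2*78 + (3.29) - 87 + 32 - 9 = 5.29

5.29 dB


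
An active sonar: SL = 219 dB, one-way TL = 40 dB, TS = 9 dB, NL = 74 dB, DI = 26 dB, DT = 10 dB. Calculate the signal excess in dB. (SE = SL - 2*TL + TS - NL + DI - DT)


SE = SL - 2*TL + TS - NL + DI - DT = 219 - 2*40 + (9) - 74 + 26 - 10 = 90

90 dB


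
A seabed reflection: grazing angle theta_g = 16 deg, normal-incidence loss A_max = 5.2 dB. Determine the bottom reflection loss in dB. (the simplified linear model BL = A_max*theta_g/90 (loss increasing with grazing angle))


BL = A_max * theta_g / 90 = 5.2 * 16 / 90 = 0.92

0.92 dB


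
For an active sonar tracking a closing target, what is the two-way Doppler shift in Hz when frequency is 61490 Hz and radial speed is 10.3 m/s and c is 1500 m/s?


fd = 2*f*v/c = 2 * 61490 * 10.3 / 1500 = 844.46

844.46 Hz


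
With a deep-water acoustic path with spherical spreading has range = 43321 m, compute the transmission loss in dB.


92.73 dB


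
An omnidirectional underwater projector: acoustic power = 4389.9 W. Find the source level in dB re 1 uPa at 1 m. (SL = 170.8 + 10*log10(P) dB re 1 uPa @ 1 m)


SL = 170.8 + 10*log10(4389.9) = 170.8 + 36.42 = 207.22

207.22 dB


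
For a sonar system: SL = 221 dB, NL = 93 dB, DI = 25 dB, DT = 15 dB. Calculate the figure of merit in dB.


FOM = SL - NL + DI - DT = 221 - 93 + 25 - 15 = 138

138 dB


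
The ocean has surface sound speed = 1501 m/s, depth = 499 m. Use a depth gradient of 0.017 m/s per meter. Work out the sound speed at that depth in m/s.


1509.483 m/s


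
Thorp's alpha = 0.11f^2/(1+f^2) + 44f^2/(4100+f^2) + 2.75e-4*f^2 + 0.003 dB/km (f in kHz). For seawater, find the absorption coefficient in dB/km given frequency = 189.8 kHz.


49.524 dB/km


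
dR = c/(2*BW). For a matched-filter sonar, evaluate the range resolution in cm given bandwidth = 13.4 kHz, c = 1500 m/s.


dR = c/(2*BW) = 1500 / (2 * 13.4e3) = 0.056 m = 5.6 cm

5.6 cm


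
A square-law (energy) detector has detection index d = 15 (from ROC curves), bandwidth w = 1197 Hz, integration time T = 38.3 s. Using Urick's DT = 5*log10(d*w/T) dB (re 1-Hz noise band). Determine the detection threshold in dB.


DT = 5*log10(d*w/T) = 5*log10(15 * 1197 / 38.3) = 5*log10(468.8) = 13.35

13.35 dB


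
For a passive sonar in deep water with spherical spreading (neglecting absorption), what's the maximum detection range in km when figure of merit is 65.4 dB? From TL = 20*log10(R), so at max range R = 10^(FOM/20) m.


At max range FOM = TL, so 20*log10(R) = 65.4
R = 10^(65.4/20) = 1862.09 m = 1.86 km

1.86 km


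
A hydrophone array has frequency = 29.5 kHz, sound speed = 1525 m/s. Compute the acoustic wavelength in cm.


lambda = c/f = 1525 / 29500 = 0.0517 m = 5.17 cm

5.17 cm


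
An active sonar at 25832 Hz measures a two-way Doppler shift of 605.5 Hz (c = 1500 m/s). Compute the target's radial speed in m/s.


17.58 m/s


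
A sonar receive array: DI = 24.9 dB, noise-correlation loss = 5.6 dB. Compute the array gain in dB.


19.3 dB


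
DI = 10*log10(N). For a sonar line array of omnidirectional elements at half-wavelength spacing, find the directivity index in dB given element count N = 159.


DI = 10*log10(159) = 22.01

22.01 dB


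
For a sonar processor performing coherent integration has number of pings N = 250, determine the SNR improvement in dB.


Gain = 10*log10(250) = 23.98

23.98 dB


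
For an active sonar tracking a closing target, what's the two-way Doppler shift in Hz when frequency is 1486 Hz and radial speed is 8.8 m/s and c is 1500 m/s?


fd = 2*f*v/c = 2 * 1486 * 8.8 / 1500 = 17.44

17.44 Hz


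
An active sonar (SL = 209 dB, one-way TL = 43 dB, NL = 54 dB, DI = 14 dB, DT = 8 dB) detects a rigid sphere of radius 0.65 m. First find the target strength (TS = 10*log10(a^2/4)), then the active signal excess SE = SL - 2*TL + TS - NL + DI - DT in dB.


Step 1: TS = 10*log10(0.65^2/4) = -9.76 dB
Step 2: SE = SL - 2*TL + TS - NL + DI - DT = 209 - 2*43 + (-9.76) - 54 + 14 - 8 = 65.24

65.24 dB


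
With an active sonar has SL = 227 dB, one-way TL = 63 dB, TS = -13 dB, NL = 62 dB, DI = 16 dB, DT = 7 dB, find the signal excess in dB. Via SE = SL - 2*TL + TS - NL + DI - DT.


SE = SL - 2*TL + TS - NL + DI - DT = 227 - 2*63 + (-13) - 62 + 16 - 7 = 35

35 dB


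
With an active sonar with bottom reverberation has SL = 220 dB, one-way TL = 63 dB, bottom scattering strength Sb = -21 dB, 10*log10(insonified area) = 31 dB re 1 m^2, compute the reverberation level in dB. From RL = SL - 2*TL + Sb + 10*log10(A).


RL = SL - 2*TL + Sb + 10*log10(A) = 220 - 2*63 + (-21) + 31 = 104

104 dB


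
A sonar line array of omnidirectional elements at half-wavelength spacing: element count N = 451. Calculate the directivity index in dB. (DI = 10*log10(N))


DI = 10*log10(451) = 26.54

26.54 dB


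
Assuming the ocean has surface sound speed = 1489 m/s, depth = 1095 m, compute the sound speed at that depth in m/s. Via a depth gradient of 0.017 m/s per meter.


c = 1489 + 0.017 * 1095 = 1507.615

1507.615 m/s


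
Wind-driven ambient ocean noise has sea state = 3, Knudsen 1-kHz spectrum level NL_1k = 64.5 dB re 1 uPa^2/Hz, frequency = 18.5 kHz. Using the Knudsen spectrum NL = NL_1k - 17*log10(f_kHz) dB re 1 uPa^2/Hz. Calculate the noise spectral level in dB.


NL = NL_1k - 17*log10(f_kHz) = 64.5 - 17*log10(18.5) = 64.5 - (21.54) = 42.96

42.96 dB


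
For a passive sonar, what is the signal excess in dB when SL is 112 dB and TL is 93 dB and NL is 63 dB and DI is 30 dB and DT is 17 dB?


SE = SL - TL - NL + DI - DT = 112 - 93 - 63 + 30 - 17 = -31

-31 dB


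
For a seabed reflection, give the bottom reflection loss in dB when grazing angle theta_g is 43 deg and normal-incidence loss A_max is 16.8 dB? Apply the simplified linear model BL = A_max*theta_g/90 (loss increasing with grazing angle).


BL = A_max * theta_g / 90 = 16.8 * 43 / 90 = 8.03

8.03 dB


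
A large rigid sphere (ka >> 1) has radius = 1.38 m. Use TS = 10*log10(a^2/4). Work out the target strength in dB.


TS = 10*log10(1.38^2 / 4) = 10*log10(0.4761) = -3.22

-3.22 dB


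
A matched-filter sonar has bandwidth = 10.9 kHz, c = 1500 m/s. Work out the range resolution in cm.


dR = c/(2*BW) = 1500 / (2 * 10.9e3) = 0.0688 m = 6.88 cm

6.88 cm


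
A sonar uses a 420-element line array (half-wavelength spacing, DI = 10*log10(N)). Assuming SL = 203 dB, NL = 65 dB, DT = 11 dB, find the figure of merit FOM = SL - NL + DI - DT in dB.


Step 1: DI = 10*log10(420) = 26.23 dB
Step 2: FOM = SL - NL + DI - DT = 203 - 65 + 26.23 - 11 = 153.23

153.23 dB


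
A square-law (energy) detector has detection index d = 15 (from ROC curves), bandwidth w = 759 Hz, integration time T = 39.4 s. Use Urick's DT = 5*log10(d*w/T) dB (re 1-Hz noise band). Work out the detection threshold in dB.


12.3 dB


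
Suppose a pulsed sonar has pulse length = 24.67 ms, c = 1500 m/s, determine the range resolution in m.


dR = c*tau/2 = 1500 * 24.67e-3 / 2 = 18.5025

18.5025 m


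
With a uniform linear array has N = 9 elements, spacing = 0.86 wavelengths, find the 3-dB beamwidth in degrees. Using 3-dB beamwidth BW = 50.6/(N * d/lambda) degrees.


6.54 deg


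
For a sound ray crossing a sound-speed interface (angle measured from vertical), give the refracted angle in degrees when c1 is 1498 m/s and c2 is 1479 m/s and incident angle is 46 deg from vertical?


sin(theta2) = (c2/c1)*sin(theta1) = (1479/1498)*sin(46 deg) = 0.71022
theta2 = arcsin(0.71022) = 45.25

45.25 deg


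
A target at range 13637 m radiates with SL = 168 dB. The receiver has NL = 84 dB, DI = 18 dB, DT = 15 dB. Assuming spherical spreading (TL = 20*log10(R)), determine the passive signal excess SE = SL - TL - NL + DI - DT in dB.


4.31 dB


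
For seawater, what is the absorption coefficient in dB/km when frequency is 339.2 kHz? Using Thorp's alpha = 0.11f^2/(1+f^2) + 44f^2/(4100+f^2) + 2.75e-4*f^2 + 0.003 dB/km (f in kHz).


f^2 = 115056.64
alpha = 0.11*115056.64/(1+115056.64) + 44*115056.64/(4100+115056.64) + 2.75e-4*115056.64 + 0.003 = 74.24

74.24 dB/km


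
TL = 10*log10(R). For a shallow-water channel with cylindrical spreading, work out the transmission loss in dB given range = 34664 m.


TL = 10*log10(34664) = 45.4

45.4 dB


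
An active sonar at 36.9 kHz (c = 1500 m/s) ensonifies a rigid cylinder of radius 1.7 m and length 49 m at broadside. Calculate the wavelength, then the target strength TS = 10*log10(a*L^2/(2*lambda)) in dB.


Step 1: lambda = c/f = 1500/36900 = 0.04065 m
Step 2: TS = 10*log10(a*L^2/(2*lambda)) = 10*log10(1.7*49^2/(2*0.04065)) = 47.01

47.01 dB


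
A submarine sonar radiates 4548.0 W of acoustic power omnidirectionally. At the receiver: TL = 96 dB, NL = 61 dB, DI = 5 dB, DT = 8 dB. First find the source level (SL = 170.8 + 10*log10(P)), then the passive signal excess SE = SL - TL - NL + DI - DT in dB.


Step 1: SL = 170.8 + 10*log10(4548.0) = 207.38 dB
Step 2: SE = SL - TL - NL + DI - DT = 207.38 - 96 - 61 + 5 - 8 = 47.38

47.38 dB


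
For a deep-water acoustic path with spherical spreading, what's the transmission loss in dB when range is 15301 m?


83.69 dB


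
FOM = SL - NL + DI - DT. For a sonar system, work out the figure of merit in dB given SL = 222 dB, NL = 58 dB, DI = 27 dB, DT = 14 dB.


177 dB


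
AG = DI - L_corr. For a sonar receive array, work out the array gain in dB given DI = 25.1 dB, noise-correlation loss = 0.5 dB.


AG = DI - L_corr = 25.1 - 0.5 = 24.6

24.6 dB


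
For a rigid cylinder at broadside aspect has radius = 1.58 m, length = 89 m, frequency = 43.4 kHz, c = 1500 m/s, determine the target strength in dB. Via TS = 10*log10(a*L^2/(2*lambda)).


52.58 dB


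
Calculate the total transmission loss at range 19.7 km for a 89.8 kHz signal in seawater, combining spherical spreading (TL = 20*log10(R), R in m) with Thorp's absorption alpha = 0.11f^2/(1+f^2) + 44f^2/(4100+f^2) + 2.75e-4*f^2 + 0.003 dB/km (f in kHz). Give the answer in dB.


Step 1 (Thorp): alpha = 0.11*8064.04/(1+8064.04) + 44*8064.04/(4100+8064.04) + 2.75e-4*8064.04 + 0.003 = 31.5 dB/km
Step 2: TL_spread = 20*log10(19700) = 85.89 dB
Step 3: TL_abs = alpha*R = 31.5 * 19.7 = 620.55 dB
Step 4: TL_total = 85.89 + 620.55 = 706.44

706.44 dB


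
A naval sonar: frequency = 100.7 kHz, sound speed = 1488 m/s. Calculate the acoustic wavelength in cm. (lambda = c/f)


1.48 cm


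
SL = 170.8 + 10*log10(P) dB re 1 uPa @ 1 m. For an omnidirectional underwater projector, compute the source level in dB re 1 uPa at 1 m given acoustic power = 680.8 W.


SL = 170.8 + 10*log10(680.8) = 170.8 + 28.33 = 199.13

199.13 dB


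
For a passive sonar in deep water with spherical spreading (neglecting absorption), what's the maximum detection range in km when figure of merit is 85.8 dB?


At max range FOM = TL, so 20*log10(R) = 85.8
R = 10^(85.8/20) = 19498.45 m = 19.5 km

19.5 km


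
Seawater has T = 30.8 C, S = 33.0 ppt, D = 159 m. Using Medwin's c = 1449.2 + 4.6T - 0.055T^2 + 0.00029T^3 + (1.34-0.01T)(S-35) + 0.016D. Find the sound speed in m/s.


c = 1449.2 + 4.6*30.8 - 0.055*30.8^2 + 0.00029*30.8^3 + (1.34 - 0.01*30.8)*(33.0 - 35) + 0.016*159 = 1547.66

1547.66 m/s


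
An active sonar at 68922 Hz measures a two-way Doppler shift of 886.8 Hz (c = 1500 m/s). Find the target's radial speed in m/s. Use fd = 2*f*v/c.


9.65 m/s


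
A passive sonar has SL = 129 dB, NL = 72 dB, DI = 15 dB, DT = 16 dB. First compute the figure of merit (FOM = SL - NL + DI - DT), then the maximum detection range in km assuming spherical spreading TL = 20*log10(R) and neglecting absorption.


Step 1: FOM = SL - NL + DI - DT = 129 - 72 + 15 - 16 = 56 dB
Step 2: at max range FOM = TL = 20*log10(R), so R = 10^(56/20) = 630.96 m = 0.63 km

0.63 km


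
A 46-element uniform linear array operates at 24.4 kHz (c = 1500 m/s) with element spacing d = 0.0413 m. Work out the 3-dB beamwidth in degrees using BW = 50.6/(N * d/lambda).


Step 1: lambda = 1500/24400 = 0.06148 m
Step 2: d/lambda = 0.0413/0.06148 = 0.6718
Step 3: BW = 50.6/(N * d/lambda) = 50.6/(46 * 0.6718) = 1.64

1.64 deg


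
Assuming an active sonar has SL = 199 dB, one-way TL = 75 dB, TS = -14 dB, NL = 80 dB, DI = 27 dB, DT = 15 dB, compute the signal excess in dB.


SE = SL - 2*TL + TS - NL + DI - DT = 199 - 2*75 + (-14) - 80 + 27 - 15 = -33

-33 dB


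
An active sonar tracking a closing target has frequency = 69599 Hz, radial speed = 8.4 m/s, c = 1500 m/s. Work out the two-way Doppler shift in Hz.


fd = 2*f*v/c = 2 * 69599 * 8.4 / 1500 = 779.51

779.51 Hz


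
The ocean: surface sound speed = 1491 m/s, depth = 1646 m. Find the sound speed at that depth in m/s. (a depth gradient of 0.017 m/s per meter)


c = 1491 + 0.017 * 1646 = 1518.982

1518.982 m/s


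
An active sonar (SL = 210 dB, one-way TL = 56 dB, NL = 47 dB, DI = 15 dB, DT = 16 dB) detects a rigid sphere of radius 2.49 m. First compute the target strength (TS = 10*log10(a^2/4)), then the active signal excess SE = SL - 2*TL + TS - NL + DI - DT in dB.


Step 1: TS = 10*log10(2.49^2/4) = 1.9 dB
Step 2: SE = SL - 2*TL + TS - NL + DI - DT = 210 - 2*56 + (1.9) - 47 + 15 - 16 = 51.9

51.9 dB


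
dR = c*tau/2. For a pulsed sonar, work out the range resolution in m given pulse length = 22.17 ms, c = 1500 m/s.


dR = c*tau/2 = 1500 * 22.17e-3 / 2 = 16.6275

16.6275 m


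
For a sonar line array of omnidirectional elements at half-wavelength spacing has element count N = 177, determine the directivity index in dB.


DI = 10*log10(177) = 22.48

22.48 dB


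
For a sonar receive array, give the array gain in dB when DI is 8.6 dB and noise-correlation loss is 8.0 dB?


AG = DI - L_corr = 8.6 - 8.0 = 0.6

0.6 dB


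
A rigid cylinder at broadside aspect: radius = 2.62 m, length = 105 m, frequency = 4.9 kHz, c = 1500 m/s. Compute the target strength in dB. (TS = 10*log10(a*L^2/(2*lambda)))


lambda = 1500/4900 = 0.30612 m
TS = 10*log10(2.62*105^2/(2*0.30612)) = 46.74

46.74 dB


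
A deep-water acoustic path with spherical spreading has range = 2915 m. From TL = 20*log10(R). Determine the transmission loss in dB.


69.29 dB


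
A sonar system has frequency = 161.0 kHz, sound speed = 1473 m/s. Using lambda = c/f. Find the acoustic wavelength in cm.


lambda = c/f = 1473 / 161000 = 0.0091 m = 0.91 cm

0.91 cm


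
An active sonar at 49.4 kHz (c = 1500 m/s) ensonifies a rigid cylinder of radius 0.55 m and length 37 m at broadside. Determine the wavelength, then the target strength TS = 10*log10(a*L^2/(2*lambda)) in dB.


Step 1: lambda = c/f = 1500/49400 = 0.03036 m
Step 2: TS = 10*log10(a*L^2/(2*lambda)) = 10*log10(0.55*37^2/(2*0.03036)) = 40.93

40.93 dB


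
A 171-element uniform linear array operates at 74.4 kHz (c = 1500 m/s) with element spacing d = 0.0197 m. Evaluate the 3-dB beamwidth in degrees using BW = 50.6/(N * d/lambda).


Step 1: lambda = 1500/74400 = 0.02016 m
Step 2: d/lambda = 0.0197/0.02016 = 0.9772
Step 3: BW = 50.6/(N * d/lambda) = 50.6/(171 * 0.9772) = 0.3

0.3 deg


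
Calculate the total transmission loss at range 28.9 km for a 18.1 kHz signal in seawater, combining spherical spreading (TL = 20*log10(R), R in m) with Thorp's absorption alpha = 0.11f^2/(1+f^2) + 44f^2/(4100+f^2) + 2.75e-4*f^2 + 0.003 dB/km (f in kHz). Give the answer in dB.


Step 1 (Thorp): alpha = 0.11*327.61/(1+327.61) + 44*327.61/(4100+327.61) + 2.75e-4*327.61 + 0.003 = 3.4584 dB/km
Step 2: TL_spread = 20*log10(28900) = 89.22 dB
Step 3: TL_abs = alpha*R = 3.4584 * 28.9 = 99.95 dB
Step 4: TL_total = 89.22 + 99.95 = 189.17

189.17 dB


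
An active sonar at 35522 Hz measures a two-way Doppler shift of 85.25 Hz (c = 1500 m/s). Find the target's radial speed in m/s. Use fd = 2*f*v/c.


From fd = 2*f*v/c, v = c*fd/(2*f) = 1500 * 85.25 / (2*35522) = 1.8

1.8 m/s


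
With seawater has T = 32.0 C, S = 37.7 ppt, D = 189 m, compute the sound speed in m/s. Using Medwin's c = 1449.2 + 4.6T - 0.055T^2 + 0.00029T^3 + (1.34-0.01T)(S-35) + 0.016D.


c = 1449.2 + 4.6*32.0 - 0.055*32.0^2 + 0.00029*32.0^3 + (1.34 - 0.01*32.0)*(37.7 - 35) + 0.016*189 = 1555.36

1555.36 m/s


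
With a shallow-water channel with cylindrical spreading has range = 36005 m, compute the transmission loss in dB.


45.56 dB


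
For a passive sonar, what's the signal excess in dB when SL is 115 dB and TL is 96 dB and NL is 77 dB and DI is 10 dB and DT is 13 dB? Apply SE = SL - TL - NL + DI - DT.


SE = SL - TL - NL + DI - DT = 115 - 96 - 77 + 10 - 13 = -61

-61 dB


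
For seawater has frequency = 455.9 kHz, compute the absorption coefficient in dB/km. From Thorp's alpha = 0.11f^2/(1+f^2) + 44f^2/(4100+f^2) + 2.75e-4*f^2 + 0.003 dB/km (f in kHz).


f^2 = 207844.81
alpha = 0.11*207844.81/(1+207844.81) + 44*207844.81/(4100+207844.81) + 2.75e-4*207844.81 + 0.003 = 100.419

100.419 dB/km


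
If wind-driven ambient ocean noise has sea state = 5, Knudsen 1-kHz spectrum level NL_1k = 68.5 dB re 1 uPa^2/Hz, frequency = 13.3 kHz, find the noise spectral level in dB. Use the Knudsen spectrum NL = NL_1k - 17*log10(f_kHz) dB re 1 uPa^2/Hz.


NL = NL_1k - 17*log10(f_kHz) = 68.5 - 17*log10(13.3) = 68.5 - (19.11) = 49.39

49.39 dB


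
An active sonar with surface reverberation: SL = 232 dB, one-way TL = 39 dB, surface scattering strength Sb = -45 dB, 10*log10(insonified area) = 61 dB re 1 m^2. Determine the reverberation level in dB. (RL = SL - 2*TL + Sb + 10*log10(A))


170 dB


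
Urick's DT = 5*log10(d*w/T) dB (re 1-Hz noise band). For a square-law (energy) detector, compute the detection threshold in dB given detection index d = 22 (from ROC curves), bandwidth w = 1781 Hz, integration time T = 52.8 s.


DT = 5*log10(d*w/T) = 5*log10(22 * 1781 / 52.8) = 5*log10(742.08) = 14.35

14.35 dB


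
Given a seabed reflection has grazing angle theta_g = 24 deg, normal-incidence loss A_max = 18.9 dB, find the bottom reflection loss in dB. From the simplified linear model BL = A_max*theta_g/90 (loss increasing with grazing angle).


5.04 dB


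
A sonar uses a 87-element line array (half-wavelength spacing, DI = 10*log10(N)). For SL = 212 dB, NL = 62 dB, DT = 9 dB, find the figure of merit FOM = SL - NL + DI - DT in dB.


Step 1: DI = 10*log10(87) = 19.4 dB
Step 2: FOM = SL - NL + DI - DT = 212 - 62 + 19.4 - 9 = 160.4

160.4 dB


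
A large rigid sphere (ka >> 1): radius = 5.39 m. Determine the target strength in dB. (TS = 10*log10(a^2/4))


8.61 dB


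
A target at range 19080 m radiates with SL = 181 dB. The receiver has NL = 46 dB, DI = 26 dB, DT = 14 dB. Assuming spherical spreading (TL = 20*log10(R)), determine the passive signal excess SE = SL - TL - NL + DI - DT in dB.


61.39 dB


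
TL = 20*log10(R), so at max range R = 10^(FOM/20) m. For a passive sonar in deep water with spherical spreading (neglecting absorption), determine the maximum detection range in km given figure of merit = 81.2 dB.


At max range FOM = TL, so 20*log10(R) = 81.2
R = 10^(81.2/20) = 11481.54 m = 11.48 km

11.48 km


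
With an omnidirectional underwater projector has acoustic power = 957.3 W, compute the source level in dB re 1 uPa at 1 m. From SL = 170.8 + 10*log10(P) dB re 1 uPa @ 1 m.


SL = 170.8 + 10*log10(957.3) = 170.8 + 29.81 = 200.61

200.61 dB


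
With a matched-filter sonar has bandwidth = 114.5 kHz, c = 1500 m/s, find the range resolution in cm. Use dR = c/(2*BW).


dR = c/(2*BW) = 1500 / (2 * 114.5e3) = 0.0066 m = 0.66 cm

0.66 cm


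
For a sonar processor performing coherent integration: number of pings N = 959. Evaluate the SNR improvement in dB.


Gain = 10*log10(959) = 29.82

29.82 dB


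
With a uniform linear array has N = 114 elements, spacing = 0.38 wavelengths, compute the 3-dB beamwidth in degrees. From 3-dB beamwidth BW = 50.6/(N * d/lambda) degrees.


BW = 50.6 / (114 * 0.38) = 50.6 / 43.32 = 1.17

1.17 deg


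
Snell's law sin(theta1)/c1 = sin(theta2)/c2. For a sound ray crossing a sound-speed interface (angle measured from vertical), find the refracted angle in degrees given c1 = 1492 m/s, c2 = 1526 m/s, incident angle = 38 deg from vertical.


sin(theta2) = (c2/c1)*sin(theta1) = (1526/1492)*sin(38 deg) = 0.62969
theta2 = arcsin(0.62969) = 39.03

39.03 deg


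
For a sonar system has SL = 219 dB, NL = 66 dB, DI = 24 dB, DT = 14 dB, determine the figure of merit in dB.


163 dB


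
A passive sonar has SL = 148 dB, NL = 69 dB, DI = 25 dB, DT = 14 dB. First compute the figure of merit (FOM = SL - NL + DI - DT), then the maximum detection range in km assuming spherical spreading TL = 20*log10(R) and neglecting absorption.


Step 1: FOM = SL - NL + DI - DT = 148 - 69 + 25 - 14 = 90 dB
Step 2: at max range FOM = TL = 20*log10(R), so R = 10^(90/20) = 31622.78 m = 31.62 km

31.62 km


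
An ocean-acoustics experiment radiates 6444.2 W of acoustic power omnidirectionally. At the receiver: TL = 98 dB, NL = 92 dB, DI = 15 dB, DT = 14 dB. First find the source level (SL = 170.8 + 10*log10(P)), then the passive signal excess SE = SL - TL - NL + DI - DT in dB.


Step 1: SL = 170.8 + 10*log10(6444.2) = 208.89 dB
Step 2: SE = SL - TL - NL + DI - DT = 208.89 - 98 - 92 + 15 - 14 = 19.89

19.89 dB


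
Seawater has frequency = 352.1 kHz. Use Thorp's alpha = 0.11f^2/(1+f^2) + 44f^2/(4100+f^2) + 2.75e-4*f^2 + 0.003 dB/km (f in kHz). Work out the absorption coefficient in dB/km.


f^2 = 123974.41
alpha = 0.11*123974.41/(1+123974.41) + 44*123974.41/(4100+123974.41) + 2.75e-4*123974.41 + 0.003 = 76.797

76.797 dB/km


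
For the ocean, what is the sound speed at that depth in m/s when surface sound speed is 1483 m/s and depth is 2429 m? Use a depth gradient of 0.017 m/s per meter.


c = 1483 + 0.017 * 2429 = 1524.293

1524.293 m/s


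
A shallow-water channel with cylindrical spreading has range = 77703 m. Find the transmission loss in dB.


TL = 10*log10(77703) = 48.9

48.9 dB


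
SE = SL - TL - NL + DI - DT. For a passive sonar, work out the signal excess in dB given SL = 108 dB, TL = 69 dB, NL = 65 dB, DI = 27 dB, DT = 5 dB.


SE = SL - TL - NL + DI - DT = 108 - 69 - 65 + 27 - 5 = -4

-4 dB


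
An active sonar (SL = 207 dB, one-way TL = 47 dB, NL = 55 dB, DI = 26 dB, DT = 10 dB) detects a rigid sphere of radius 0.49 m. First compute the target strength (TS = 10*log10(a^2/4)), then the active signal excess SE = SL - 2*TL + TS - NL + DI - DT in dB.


Step 1: TS = 10*log10(0.49^2/4) = -12.22 dB
Step 2: SE = SL - 2*TL + TS - NL + DI - DT = 207 - 2*47 + (-12.22) - 55 + 26 - 10 = 61.78

61.78 dB


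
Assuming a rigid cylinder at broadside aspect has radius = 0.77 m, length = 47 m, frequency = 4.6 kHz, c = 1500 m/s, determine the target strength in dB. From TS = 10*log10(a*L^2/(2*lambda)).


lambda = 1500/4600 = 0.32609 m
TS = 10*log10(0.77*47^2/(2*0.32609)) = 34.16

34.16 dB


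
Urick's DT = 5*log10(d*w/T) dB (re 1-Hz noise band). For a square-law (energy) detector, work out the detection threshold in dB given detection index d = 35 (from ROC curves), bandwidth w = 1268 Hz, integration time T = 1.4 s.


22.51 dB


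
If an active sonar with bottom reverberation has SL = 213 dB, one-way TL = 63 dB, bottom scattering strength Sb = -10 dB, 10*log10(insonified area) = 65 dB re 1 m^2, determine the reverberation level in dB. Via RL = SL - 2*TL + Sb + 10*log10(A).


RL = SL - 2*TL + Sb + 10*log10(A) = 213 - 2*63 + (-10) + 65 = 142

142 dB


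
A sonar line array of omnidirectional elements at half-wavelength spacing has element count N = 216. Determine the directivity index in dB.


DI = 10*log10(216) = 23.34

23.34 dB


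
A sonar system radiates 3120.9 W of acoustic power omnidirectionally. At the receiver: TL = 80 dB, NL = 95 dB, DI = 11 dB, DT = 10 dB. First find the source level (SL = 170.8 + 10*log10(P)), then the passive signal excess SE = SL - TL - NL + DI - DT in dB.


Step 1: SL = 170.8 + 10*log10(3120.9) = 205.74 dB
Step 2: SE = SL - TL - NL + DI - DT = 205.74 - 80 - 95 + 11 - 10 = 31.74

31.74 dB


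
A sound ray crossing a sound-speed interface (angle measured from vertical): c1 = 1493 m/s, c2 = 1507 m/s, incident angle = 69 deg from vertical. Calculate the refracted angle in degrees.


sin(theta2) = (c2/c1)*sin(theta1) = (1507/1493)*sin(69 deg) = 0.94233
theta2 = arcsin(0.94233) = 70.45

70.45 deg


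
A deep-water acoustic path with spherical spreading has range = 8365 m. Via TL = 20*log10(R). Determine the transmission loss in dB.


78.45 dB


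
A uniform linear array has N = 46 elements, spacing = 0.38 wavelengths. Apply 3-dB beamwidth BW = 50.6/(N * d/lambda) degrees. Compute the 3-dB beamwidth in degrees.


BW = 50.6 / (46 * 0.38) = 50.6 / 17.48 = 2.89

2.89 deg


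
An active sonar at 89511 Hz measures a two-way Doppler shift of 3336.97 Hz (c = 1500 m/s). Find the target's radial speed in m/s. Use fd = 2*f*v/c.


From fd = 2*f*v/c, v = c*fd/(2*f) = 1500 * 3336.97 / (2*89511) = 27.96

27.96 m/s


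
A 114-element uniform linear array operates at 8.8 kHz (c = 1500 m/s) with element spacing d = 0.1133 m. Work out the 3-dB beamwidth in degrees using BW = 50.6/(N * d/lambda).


0.67 deg


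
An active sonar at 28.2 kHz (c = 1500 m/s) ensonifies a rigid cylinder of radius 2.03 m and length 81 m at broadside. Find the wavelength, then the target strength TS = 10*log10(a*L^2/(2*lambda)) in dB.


Step 1: lambda = c/f = 1500/28200 = 0.05319 m
Step 2: TS = 10*log10(a*L^2/(2*lambda)) = 10*log10(2.03*81^2/(2*0.05319)) = 50.98

50.98 dB


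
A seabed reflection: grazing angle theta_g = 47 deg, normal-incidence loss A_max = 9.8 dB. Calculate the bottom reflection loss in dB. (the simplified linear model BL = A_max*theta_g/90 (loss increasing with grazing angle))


BL = A_max * theta_g / 90 = 9.8 * 47 / 90 = 5.12

5.12 dB


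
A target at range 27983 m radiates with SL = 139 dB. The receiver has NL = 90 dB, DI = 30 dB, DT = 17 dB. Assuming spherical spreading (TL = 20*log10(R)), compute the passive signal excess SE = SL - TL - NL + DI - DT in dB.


-26.94 dB


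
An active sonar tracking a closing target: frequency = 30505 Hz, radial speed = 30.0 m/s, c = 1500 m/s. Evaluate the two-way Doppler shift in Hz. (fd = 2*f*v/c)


fd = 2*f*v/c = 2 * 30505 * 30.0 / 1500 = 1220.2

1220.2 Hz


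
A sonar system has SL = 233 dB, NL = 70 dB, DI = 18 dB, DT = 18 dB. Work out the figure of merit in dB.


FOM = SL - NL + DI - DT = 233 - 70 + 18 - 18 = 163

163 dB


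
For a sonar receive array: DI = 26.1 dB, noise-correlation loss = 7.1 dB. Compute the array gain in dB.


AG = DI - L_corr = 26.1 - 7.1 = 19.0

19.0 dB


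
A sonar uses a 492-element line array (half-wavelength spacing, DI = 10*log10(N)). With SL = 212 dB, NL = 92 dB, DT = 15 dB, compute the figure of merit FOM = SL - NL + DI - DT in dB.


Step 1: DI = 10*log10(492) = 26.92 dB
Step 2: FOM = SL - NL + DI - DT = 212 - 92 + 26.92 - 15 = 131.92

131.92 dB


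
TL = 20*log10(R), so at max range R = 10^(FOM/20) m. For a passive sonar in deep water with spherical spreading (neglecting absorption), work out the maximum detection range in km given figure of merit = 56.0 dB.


0.63 km


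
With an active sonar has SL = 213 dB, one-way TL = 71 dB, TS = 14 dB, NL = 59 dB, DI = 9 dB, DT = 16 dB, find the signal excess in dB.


SE = SL - 2*TL + TS - NL + DI - DT = 213 - 2*71 + (14) - 59 + 9 - 16 = 19

19 dB


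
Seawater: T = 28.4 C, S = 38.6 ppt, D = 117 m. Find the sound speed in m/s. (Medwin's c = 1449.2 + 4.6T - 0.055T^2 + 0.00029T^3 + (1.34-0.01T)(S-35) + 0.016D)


c = 1449.2 + 4.6*28.4 - 0.055*28.4^2 + 0.00029*28.4^3 + (1.34 - 0.01*28.4)*(38.6 - 35) + 0.016*117 = 1547.8

1547.8 m/s


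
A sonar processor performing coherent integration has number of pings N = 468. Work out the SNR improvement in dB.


Gain = 10*log10(468) = 26.7

26.7 dB


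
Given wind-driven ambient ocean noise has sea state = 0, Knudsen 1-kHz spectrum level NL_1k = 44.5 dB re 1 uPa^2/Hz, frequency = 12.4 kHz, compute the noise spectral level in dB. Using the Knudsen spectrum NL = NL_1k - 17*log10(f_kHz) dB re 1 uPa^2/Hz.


25.91 dB


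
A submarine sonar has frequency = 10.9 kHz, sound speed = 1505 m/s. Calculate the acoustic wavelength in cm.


13.81 cm


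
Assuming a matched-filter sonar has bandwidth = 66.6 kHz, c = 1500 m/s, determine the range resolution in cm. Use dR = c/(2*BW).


1.13 cm


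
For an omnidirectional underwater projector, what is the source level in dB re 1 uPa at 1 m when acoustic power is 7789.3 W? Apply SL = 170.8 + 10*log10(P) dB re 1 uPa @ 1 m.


209.71 dB


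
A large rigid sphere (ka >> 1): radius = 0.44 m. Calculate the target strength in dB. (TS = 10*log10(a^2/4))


TS = 10*log10(0.44^2 / 4) = 10*log10(0.0484) = -13.15

-13.15 dB


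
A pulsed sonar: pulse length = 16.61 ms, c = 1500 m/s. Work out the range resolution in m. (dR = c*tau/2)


dR = c*tau/2 = 1500 * 16.61e-3 / 2 = 12.4575

12.4575 m


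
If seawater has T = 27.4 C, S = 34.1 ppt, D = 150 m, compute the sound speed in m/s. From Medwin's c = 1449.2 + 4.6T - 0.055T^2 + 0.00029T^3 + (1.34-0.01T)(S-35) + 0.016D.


1541.35 m/s


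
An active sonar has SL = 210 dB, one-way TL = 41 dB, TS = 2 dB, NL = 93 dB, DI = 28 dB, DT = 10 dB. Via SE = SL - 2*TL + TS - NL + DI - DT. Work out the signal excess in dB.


SE = SL - 2*TL + TS - NL + DI - DT = 210 - 2*41 + (2) - 93 + 28 - 10 = 55

55 dB


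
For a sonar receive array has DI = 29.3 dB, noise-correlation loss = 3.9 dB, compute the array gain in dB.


AG = DI - L_corr = 29.3 - 3.9 = 25.4

25.4 dB


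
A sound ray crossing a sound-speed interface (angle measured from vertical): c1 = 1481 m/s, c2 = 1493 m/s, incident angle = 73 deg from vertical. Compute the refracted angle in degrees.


sin(theta2) = (c2/c1)*sin(theta1) = (1493/1481)*sin(73 deg) = 0.96405
theta2 = arcsin(0.96405) = 74.59

74.59 deg


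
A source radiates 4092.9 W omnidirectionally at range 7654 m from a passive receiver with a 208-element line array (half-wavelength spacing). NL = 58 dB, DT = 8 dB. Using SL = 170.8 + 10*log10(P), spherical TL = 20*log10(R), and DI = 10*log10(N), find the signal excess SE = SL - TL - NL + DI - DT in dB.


Step 1: SL = 170.8 + 10*log10(4092.9) = 206.92 dB
Step 2: TL = 20*log10(7654) = 77.68 dB
Step 3: DI = 10*log10(208) = 23.18 dB
Step 4: SE = SL - TL - NL + DI - DT = 206.92 - 77.68 - 58 + 23.18 - 8 = 86.42

86.42 dB


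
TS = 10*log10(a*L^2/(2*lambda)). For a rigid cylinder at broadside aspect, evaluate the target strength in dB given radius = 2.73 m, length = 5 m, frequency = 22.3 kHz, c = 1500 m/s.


lambda = 1500/22300 = 0.06726 m
TS = 10*log10(2.73*5^2/(2*0.06726)) = 27.05

27.05 dB


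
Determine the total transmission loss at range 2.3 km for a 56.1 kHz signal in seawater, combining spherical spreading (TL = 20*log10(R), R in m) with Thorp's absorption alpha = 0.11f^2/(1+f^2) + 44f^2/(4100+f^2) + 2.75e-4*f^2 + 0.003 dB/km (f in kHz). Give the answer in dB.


Step 1 (Thorp): alpha = 0.11*3147.21/(1+3147.21) + 44*3147.21/(4100+3147.21) + 2.75e-4*3147.21 + 0.003 = 20.0861 dB/km
Step 2: TL_spread = 20*log10(2300) = 67.23 dB
Step 3: TL_abs = alpha*R = 20.0861 * 2.3 = 46.2 dB
Step 4: TL_total = 67.23 + 46.2 = 113.43

113.43 dB
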